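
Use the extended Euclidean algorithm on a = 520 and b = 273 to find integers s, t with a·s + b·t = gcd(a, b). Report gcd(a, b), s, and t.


Euclidean algorithm on (520, 273) — divide until remainder is 0:
  520 = 1 · 273 + 247
  273 = 1 · 247 + 26
  247 = 9 · 26 + 13
  26 = 2 · 13 + 0
gcd(520, 273) = 13.
Track Bezout coefficients alongside the remainders: start with r₀ = 520 = a·1 + b·0 (s = 1, t = 0) and r₁ = 273 = a·0 + b·1 (s = 0, t = 1); each new remainder r_{k+1} = r_{k-1} − q_k·r_k inherits s_{k+1} = s_{k-1} − q_k·s_k, t_{k+1} = t_{k-1} − q_k·t_k, so r_k = a·s_k + b·t_k at every step:
  q = 1: r = 247, s = 1 − 1·0 = 1, t = 0 − 1·1 = -1  (check: 520·1 + 273·(-1) = 247)
  q = 1: r = 26, s = 0 − 1·1 = -1, t = 1 − 1·(-1) = 2  (check: 520·(-1) + 273·2 = 26)
  q = 9: r = 13, s = 1 − 9·(-1) = 10, t = -1 − 9·2 = -19  (check: 520·10 + 273·(-19) = 13)
The row with r = 13 (the gcd) gives the Bezout coefficients s = 10, t = -19.
Result: 520 · (10) + 273 · (-19) = 13.

gcd(520, 273) = 13; s = 10, t = -19 (check: 520·10 + 273·(-19) = 13).


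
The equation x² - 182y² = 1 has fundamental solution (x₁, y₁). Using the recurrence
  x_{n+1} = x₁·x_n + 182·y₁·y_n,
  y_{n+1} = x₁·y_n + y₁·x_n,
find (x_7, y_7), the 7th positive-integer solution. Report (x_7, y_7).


Step 1: Find the fundamental solution (x₁, y₁) of x² - 182y² = 1.
  Expand √182 as a continued fraction. a₀ = ⌊√182⌋ = 13; iterate m_{k+1} = d_k·a_k − m_k, d_{k+1} = (182 − m_{k+1}²)/d_k, a_{k+1} = ⌊(a₀ + m_{k+1})/d_{k+1}⌋ (starting m₀ = 0, d₀ = 1), with convergents p_k = a_k·p_{k-1} + p_{k-2}, q_k = a_k·q_{k-1} + q_{k-2} (p₋₁ = 1, q₋₁ = 0):
  k = 0: a₀ = 13; p₀/q₀ = 13/1; p₀² − 182·q₀² = 169 − 182 = -13.
  k = 1: m = 13, d = 13, a = ⌊(13 + 13)/13⌋ = 2; p/q = (2·13 + 1)/(2·1 + 0) = 27/2; p² − 182·q² = 729 − 728 = 1.
  The first convergent with p² − 182·q² = 1 gives the fundamental solution (x₁, y₁) = (27, 2).
Step 2: Apply the recurrence (x_{n+1}, y_{n+1}) = (x₁x_n + 182y₁y_n, x₁y_n + y₁x_n) repeatedly.
  From (x_1, y_1) = (27, 2): x_2 = 27·27 + 182·2·2 = 1457; y_2 = 27·2 + 2·27 = 108.
  From (x_2, y_2) = (1457, 108): x_3 = 27·1457 + 182·2·108 = 78651; y_3 = 27·108 + 2·1457 = 5830.
  From (x_3, y_3) = (78651, 5830): x_4 = 27·78651 + 182·2·5830 = 4245697; y_4 = 27·5830 + 2·78651 = 314712.
  From (x_4, y_4) = (4245697, 314712): x_5 = 27·4245697 + 182·2·314712 = 229188987; y_5 = 27·314712 + 2·4245697 = 16988618.
  From (x_5, y_5) = (229188987, 16988618): x_6 = 27·229188987 + 182·2·16988618 = 12371959601; y_6 = 27·16988618 + 2·229188987 = 917070660.
  From (x_6, y_6) = (12371959601, 917070660): x_7 = 27·12371959601 + 182·2·917070660 = 667856629467; y_7 = 27·917070660 + 2·12371959601 = 49504827022.
Step 3: Verify x_7² - 182·y_7² = 446032477523021732704089 - 446032477523021732704088 = 1 (should be 1). ✓

(x_1, y_1) = (27, 2); (x_7, y_7) = (667856629467, 49504827022).


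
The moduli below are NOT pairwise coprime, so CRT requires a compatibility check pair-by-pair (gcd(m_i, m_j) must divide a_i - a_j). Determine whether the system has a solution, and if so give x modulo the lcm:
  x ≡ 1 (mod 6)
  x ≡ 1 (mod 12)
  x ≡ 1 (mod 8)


Moduli 6, 12, 8 are not pairwise coprime, so CRT works modulo lcm(m_i) when all pairwise compatibility conditions hold.
Pairwise compatibility: gcd(m_i, m_j) must divide a_i - a_j for every pair.
Merge one congruence at a time:
  Start: x ≡ 1 (mod 6).
  Combine with x ≡ 1 (mod 12): gcd(6, 12) = 6; 1 - 1 = 0, which IS divisible by 6, so compatible.
    Write x = 1 + 6·t and substitute into x ≡ 1 (mod 12): 6·t ≡ 1 − 1 = 0 (mod 12).
    Divide the congruence (and modulus) by g = 6: 1·t ≡ 0 (mod 2).
    So t ≡ 0 (mod 2).
    Then x = 1 + 6·0 = 1, valid modulo lcm(6, 12) = 12: x ≡ 1 (mod 12).
  Combine with x ≡ 1 (mod 8): gcd(12, 8) = 4; 1 - 1 = 0, which IS divisible by 4, so compatible.
    Write x = 1 + 12·t and substitute into x ≡ 1 (mod 8): 12·t ≡ 1 − 1 = 0 (mod 8).
    Divide the congruence (and modulus) by g = 4: 3·t ≡ 0 (mod 2).
    Reduce coefficients mod 2: 1·t ≡ 0 (mod 2).
    So t ≡ 0 (mod 2).
    Then x = 1 + 12·0 = 1, valid modulo lcm(12, 8) = 24: x ≡ 1 (mod 24).
Verify: 1 mod 6 = 1, 1 mod 12 = 1, 1 mod 8 = 1.

x ≡ 1 (mod 24).


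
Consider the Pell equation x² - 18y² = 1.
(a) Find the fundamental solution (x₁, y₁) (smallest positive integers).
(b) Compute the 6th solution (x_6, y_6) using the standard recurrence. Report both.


Step 1: Find the fundamental solution (x₁, y₁) of x² - 18y² = 1.
  Expand √18 as a continued fraction. a₀ = ⌊√18⌋ = 4; iterate m_{k+1} = d_k·a_k − m_k, d_{k+1} = (18 − m_{k+1}²)/d_k, a_{k+1} = ⌊(a₀ + m_{k+1})/d_{k+1}⌋ (starting m₀ = 0, d₀ = 1), with convergents p_k = a_k·p_{k-1} + p_{k-2}, q_k = a_k·q_{k-1} + q_{k-2} (p₋₁ = 1, q₋₁ = 0):
  k = 0: a₀ = 4; p₀/q₀ = 4/1; p₀² − 18·q₀² = 16 − 18 = -2.
  k = 1: m = 4, d = 2, a = ⌊(4 + 4)/2⌋ = 4; p/q = (4·4 + 1)/(4·1 + 0) = 17/4; p² − 18·q² = 289 − 288 = 1.
  The first convergent with p² − 18·q² = 1 gives the fundamental solution (x₁, y₁) = (17, 4).
Step 2: Apply the recurrence (x_{n+1}, y_{n+1}) = (x₁x_n + 18y₁y_n, x₁y_n + y₁x_n) repeatedly.
  From (x_1, y_1) = (17, 4): x_2 = 17·17 + 18·4·4 = 577; y_2 = 17·4 + 4·17 = 136.
  From (x_2, y_2) = (577, 136): x_3 = 17·577 + 18·4·136 = 19601; y_3 = 17·136 + 4·577 = 4620.
  From (x_3, y_3) = (19601, 4620): x_4 = 17·19601 + 18·4·4620 = 665857; y_4 = 17·4620 + 4·19601 = 156944.
  From (x_4, y_4) = (665857, 156944): x_5 = 17·665857 + 18·4·156944 = 22619537; y_5 = 17·156944 + 4·665857 = 5331476.
  From (x_5, y_5) = (22619537, 5331476): x_6 = 17·22619537 + 18·4·5331476 = 768398401; y_6 = 17·5331476 + 4·22619537 = 181113240.
Step 3: Verify x_6² - 18·y_6² = 590436102659356801 - 590436102659356800 = 1 (should be 1). ✓

(x_1, y_1) = (17, 4); (x_6, y_6) = (768398401, 181113240).


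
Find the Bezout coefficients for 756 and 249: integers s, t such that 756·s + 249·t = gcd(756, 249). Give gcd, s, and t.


Euclidean algorithm on (756, 249) — divide until remainder is 0:
  756 = 3 · 249 + 9
  249 = 27 · 9 + 6
  9 = 1 · 6 + 3
  6 = 2 · 3 + 0
gcd(756, 249) = 3.
Track Bezout coefficients alongside the remainders: start with r₀ = 756 = a·1 + b·0 (s = 1, t = 0) and r₁ = 249 = a·0 + b·1 (s = 0, t = 1); each new remainder r_{k+1} = r_{k-1} − q_k·r_k inherits s_{k+1} = s_{k-1} − q_k·s_k, t_{k+1} = t_{k-1} − q_k·t_k, so r_k = a·s_k + b·t_k at every step:
  q = 3: r = 9, s = 1 − 3·0 = 1, t = 0 − 3·1 = -3  (check: 756·1 + 249·(-3) = 9)
  q = 27: r = 6, s = 0 − 27·1 = -27, t = 1 − 27·(-3) = 82  (check: 756·(-27) + 249·82 = 6)
  q = 1: r = 3, s = 1 − 1·(-27) = 28, t = -3 − 1·82 = -85  (check: 756·28 + 249·(-85) = 3)
The row with r = 3 (the gcd) gives the Bezout coefficients s = 28, t = -85.
Result: 756 · (28) + 249 · (-85) = 3.

gcd(756, 249) = 3; s = 28, t = -85 (check: 756·28 + 249·(-85) = 3).


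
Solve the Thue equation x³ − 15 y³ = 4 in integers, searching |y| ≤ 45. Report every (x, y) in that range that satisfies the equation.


The equation is x³ - 15y³ = 4. For fixed y, x³ = 15·y³ + 4, so a solution requires the RHS to be a perfect cube.
Strategy: iterate y from -45 to 45, compute RHS = 15·y³ + 4, and check whether it is a (positive or negative) perfect cube.
Check small values of y:
  y = 0: RHS = 4 is not a perfect cube.
  y = 1: RHS = 19 is not a perfect cube.
  y = -1: RHS = -11 is not a perfect cube.
  y = 2: RHS = 124 is not a perfect cube.
  y = -2: RHS = -116 is not a perfect cube.
  y = 3: RHS = 409 is not a perfect cube.
  y = -3: RHS = -401 is not a perfect cube.
Continuing the search up to |y| = 45 finds no solutions either.
No (x, y) in the scanned range satisfies the equation.

No integer solutions with |y| ≤ 45.


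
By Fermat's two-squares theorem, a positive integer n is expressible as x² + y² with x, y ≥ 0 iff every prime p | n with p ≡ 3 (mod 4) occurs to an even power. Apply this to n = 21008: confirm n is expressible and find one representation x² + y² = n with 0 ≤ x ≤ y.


Step 1: Factor n = 21008 = 2^4 · 13 · 101.
Step 2: Check the mod-4 condition on each prime factor: 2 = 2 (special); 13 ≡ 1 (mod 4), exponent 1; 101 ≡ 1 (mod 4), exponent 1.
All primes ≡ 3 (mod 4) appear to even exponent (or don't appear), so by the two-squares theorem n IS expressible as a sum of two squares.
Step 3: Build a representation. Group n = k² · m with k = 4 and m = 13 · 101 = 1313 (a product of primes ≡ 1 (mod 4)); a representation of m scales to one of n via (k·x)² + (k·y)² = k²(x² + y²). Each prime p ≡ 1 (mod 4) is itself a sum of two squares; find a² by testing p − a² for a perfect square:
  13: 13 − 1² = 12, 13 − 2² = 9 = 3² ⇒ 13 = 2² + 3².
  101: 101 − 1² = 100 = 10² ⇒ 101 = 1² + 10².
  Combine using the Brahmagupta–Fibonacci identity (a² + b²)(c² + d²) = (ac − bd)² + (ad + bc)² = (ac + bd)² + (ad − bc)²:
  13 · 101 = 1313: from (2² + 3²)(1² + 10²), take (2·1 − 3·10, 2·10 + 3·1) = (2 − 30, 20 + 3) = (-28, 23); dropping signs (only squares matter) gives (28, 23); check 28² + 23² = 784 + 529 = 1313 ✓.
  Scale by k = 4: (4·28, 4·23) = (112, 92).
Step 4: Order so x ≤ y and verify: 92² + 112² = 8464 + 12544 = 21008 = n. ✓

n = 21008 = 92² + 112² (one valid representation with x ≤ y).


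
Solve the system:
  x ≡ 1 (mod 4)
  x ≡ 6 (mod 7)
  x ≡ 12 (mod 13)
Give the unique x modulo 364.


Moduli 4, 7, 13 are pairwise coprime; by CRT there is a unique solution modulo M = 4 · 7 · 13 = 364.
Solve pairwise, accumulating the modulus:
  Start with x ≡ 1 (mod 4).
  Combine with x ≡ 6 (mod 7): since gcd(4, 7) = 1, we get a unique residue mod 28.
    Write x = 1 + 4·t and substitute into x ≡ 6 (mod 7): 4·t ≡ 6 − 1 = 5 (mod 7).
    The inverse of 4 mod 7 is 2 (since 4·2 = 8 = 1·7 + 1), so t ≡ 2·5 = 10 ≡ 3 (mod 7).
    Then x = 1 + 4·3 = 13, valid modulo lcm(4, 7) = 28: x ≡ 13 (mod 28).
  Combine with x ≡ 12 (mod 13): since gcd(28, 13) = 1, we get a unique residue mod 364.
    Write x = 13 + 28·t and substitute into x ≡ 12 (mod 13): 28·t ≡ 12 − 13 = -1 (mod 13).
    Reduce coefficients mod 13: 2·t ≡ 12 (mod 13).
    The inverse of 2 mod 13 is 7 (since 2·7 = 14 = 1·13 + 1), so t ≡ 7·12 = 84 ≡ 6 (mod 13).
    Then x = 13 + 28·6 = 181, valid modulo lcm(28, 13) = 364: x ≡ 181 (mod 364).
Verify: 181 mod 4 = 1 ✓, 181 mod 7 = 6 ✓, 181 mod 13 = 12 ✓.

x ≡ 181 (mod 364).


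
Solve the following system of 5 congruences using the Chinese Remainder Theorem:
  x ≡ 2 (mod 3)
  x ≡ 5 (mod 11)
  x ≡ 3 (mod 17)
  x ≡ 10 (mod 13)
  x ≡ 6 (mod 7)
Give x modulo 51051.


Product of moduli M = 3 · 11 · 17 · 13 · 7 = 51051.
Merge one congruence at a time:
  Start: x ≡ 2 (mod 3).
  Combine with x ≡ 5 (mod 11); new modulus lcm = 33.
    Write x = 2 + 3·t and substitute into x ≡ 5 (mod 11): 3·t ≡ 5 − 2 = 3 (mod 11).
    The inverse of 3 mod 11 is 4 (since 3·4 = 12 = 1·11 + 1), so t ≡ 4·3 = 12 ≡ 1 (mod 11).
    Then x = 2 + 3·1 = 5, valid modulo lcm(3, 11) = 33: x ≡ 5 (mod 33).
  Combine with x ≡ 3 (mod 17); new modulus lcm = 561.
    Write x = 5 + 33·t and substitute into x ≡ 3 (mod 17): 33·t ≡ 3 − 5 = -2 (mod 17).
    Reduce coefficients mod 17: 16·t ≡ 15 (mod 17).
    The inverse of 16 mod 17 is 16 (since 16·16 = 256 = 15·17 + 1), so t ≡ 16·15 = 240 ≡ 2 (mod 17).
    Then x = 5 + 33·2 = 71, valid modulo lcm(33, 17) = 561: x ≡ 71 (mod 561).
  Combine with x ≡ 10 (mod 13); new modulus lcm = 7293.
    Write x = 71 + 561·t and substitute into x ≡ 10 (mod 13): 561·t ≡ 10 − 71 = -61 (mod 13).
    Reduce coefficients mod 13: 2·t ≡ 4 (mod 13).
    The inverse of 2 mod 13 is 7 (since 2·7 = 14 = 1·13 + 1), so t ≡ 7·4 = 28 ≡ 2 (mod 13).
    Then x = 71 + 561·2 = 1193, valid modulo lcm(561, 13) = 7293: x ≡ 1193 (mod 7293).
  Combine with x ≡ 6 (mod 7); new modulus lcm = 51051.
    Write x = 1193 + 7293·t and substitute into x ≡ 6 (mod 7): 7293·t ≡ 6 − 1193 = -1187 (mod 7).
    Reduce coefficients mod 7: 6·t ≡ 3 (mod 7).
    The inverse of 6 mod 7 is 6 (since 6·6 = 36 = 5·7 + 1), so t ≡ 6·3 = 18 ≡ 4 (mod 7).
    Then x = 1193 + 7293·4 = 30365, valid modulo lcm(7293, 7) = 51051: x ≡ 30365 (mod 51051).
Verify against each original: 30365 mod 3 = 2, 30365 mod 11 = 5, 30365 mod 17 = 3, 30365 mod 13 = 10, 30365 mod 7 = 6.

x ≡ 30365 (mod 51051).


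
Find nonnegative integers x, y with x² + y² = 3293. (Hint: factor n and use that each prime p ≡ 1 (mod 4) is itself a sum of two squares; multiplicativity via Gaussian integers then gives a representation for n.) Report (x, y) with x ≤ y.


Step 1: Factor n = 3293 = 37 · 89.
Step 2: Check the mod-4 condition on each prime factor: 37 ≡ 1 (mod 4), exponent 1; 89 ≡ 1 (mod 4), exponent 1.
All primes ≡ 3 (mod 4) appear to even exponent (or don't appear), so by the two-squares theorem n IS expressible as a sum of two squares.
Step 3: Build a representation. Here n = 37 · 89 is a product of primes ≡ 1 (mod 4). Each prime p ≡ 1 (mod 4) is itself a sum of two squares; find a² by testing p − a² for a perfect square:
  37: 37 − 1² = 36 = 6² ⇒ 37 = 1² + 6².
  89: 89 − 1² = 88, 89 − 2² = 85, 89 − 3² = 80, 89 − 4² = 73, 89 − 5² = 64 = 8² ⇒ 89 = 5² + 8².
  Combine using the Brahmagupta–Fibonacci identity (a² + b²)(c² + d²) = (ac − bd)² + (ad + bc)² = (ac + bd)² + (ad − bc)²:
  37 · 89 = 3293: from (1² + 6²)(5² + 8²), take (1·5 − 6·8, 1·8 + 6·5) = (5 − 48, 8 + 30) = (-43, 38); dropping signs (only squares matter) gives (43, 38); check 43² + 38² = 1849 + 1444 = 3293 ✓.
Step 4: Order so x ≤ y and verify: 38² + 43² = 1444 + 1849 = 3293 = n. ✓

n = 3293 = 38² + 43² (one valid representation with x ≤ y).


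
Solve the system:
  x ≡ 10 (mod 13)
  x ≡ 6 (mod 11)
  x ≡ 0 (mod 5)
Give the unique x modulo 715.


Moduli 13, 11, 5 are pairwise coprime; by CRT there is a unique solution modulo M = 13 · 11 · 5 = 715.
Solve pairwise, accumulating the modulus:
  Start with x ≡ 10 (mod 13).
  Combine with x ≡ 6 (mod 11): since gcd(13, 11) = 1, we get a unique residue mod 143.
    Write x = 10 + 13·t and substitute into x ≡ 6 (mod 11): 13·t ≡ 6 − 10 = -4 (mod 11).
    Reduce coefficients mod 11: 2·t ≡ 7 (mod 11).
    The inverse of 2 mod 11 is 6 (since 2·6 = 12 = 1·11 + 1), so t ≡ 6·7 = 42 ≡ 9 (mod 11).
    Then x = 10 + 13·9 = 127, valid modulo lcm(13, 11) = 143: x ≡ 127 (mod 143).
  Combine with x ≡ 0 (mod 5): since gcd(143, 5) = 1, we get a unique residue mod 715.
    Write x = 127 + 143·t and substitute into x ≡ 0 (mod 5): 143·t ≡ 0 − 127 = -127 (mod 5).
    Reduce coefficients mod 5: 3·t ≡ 3 (mod 5).
    The inverse of 3 mod 5 is 2 (since 3·2 = 6 = 1·5 + 1), so t ≡ 2·3 = 6 ≡ 1 (mod 5).
    Then x = 127 + 143·1 = 270, valid modulo lcm(143, 5) = 715: x ≡ 270 (mod 715).
Verify: 270 mod 13 = 10 ✓, 270 mod 11 = 6 ✓, 270 mod 5 = 0 ✓.

x ≡ 270 (mod 715).


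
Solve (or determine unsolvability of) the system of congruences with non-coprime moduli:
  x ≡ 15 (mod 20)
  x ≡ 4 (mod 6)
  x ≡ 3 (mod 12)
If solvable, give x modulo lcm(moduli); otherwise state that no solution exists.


Moduli 20, 6, 12 are not pairwise coprime, so CRT works modulo lcm(m_i) when all pairwise compatibility conditions hold.
Pairwise compatibility: gcd(m_i, m_j) must divide a_i - a_j for every pair.
Merge one congruence at a time:
  Start: x ≡ 15 (mod 20).
  Combine with x ≡ 4 (mod 6): gcd(20, 6) = 2, and 4 - 15 = -11 is NOT divisible by 2.
    ⇒ system is inconsistent (no integer solution).

No solution (the system is inconsistent).


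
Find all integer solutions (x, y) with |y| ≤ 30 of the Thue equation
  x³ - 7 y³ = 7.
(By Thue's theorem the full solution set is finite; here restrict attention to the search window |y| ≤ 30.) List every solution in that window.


The equation is x³ - 7y³ = 7. For fixed y, x³ = 7·y³ + 7, so a solution requires the RHS to be a perfect cube.
Strategy: iterate y from -30 to 30, compute RHS = 7·y³ + 7, and check whether it is a (positive or negative) perfect cube.
Check small values of y:
  y = 0: RHS = 7 is not a perfect cube.
  y = 1: RHS = 14 is not a perfect cube.
  y = -1: RHS = 0 = (0)³ ⇒ x = 0 works.
  y = 2: RHS = 63 is not a perfect cube.
  y = -2: RHS = -49 is not a perfect cube.
  y = 3: RHS = 196 is not a perfect cube.
  y = -3: RHS = -182 is not a perfect cube.
Continuing the search up to |y| = 30 finds no further solutions beyond those listed.
Collected solutions: (0, -1).

Solutions (with |y| ≤ 30): (0, -1).


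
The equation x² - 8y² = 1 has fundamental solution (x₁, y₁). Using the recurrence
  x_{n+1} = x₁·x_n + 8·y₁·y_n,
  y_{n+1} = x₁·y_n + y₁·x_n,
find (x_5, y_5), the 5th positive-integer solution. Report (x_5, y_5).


Step 1: Find the fundamental solution (x₁, y₁) of x² - 8y² = 1.
  Expand √8 as a continued fraction. a₀ = ⌊√8⌋ = 2; iterate m_{k+1} = d_k·a_k − m_k, d_{k+1} = (8 − m_{k+1}²)/d_k, a_{k+1} = ⌊(a₀ + m_{k+1})/d_{k+1}⌋ (starting m₀ = 0, d₀ = 1), with convergents p_k = a_k·p_{k-1} + p_{k-2}, q_k = a_k·q_{k-1} + q_{k-2} (p₋₁ = 1, q₋₁ = 0):
  k = 0: a₀ = 2; p₀/q₀ = 2/1; p₀² − 8·q₀² = 4 − 8 = -4.
  k = 1: m = 2, d = 4, a = ⌊(2 + 2)/4⌋ = 1; p/q = (1·2 + 1)/(1·1 + 0) = 3/1; p² − 8·q² = 9 − 8 = 1.
  The first convergent with p² − 8·q² = 1 gives the fundamental solution (x₁, y₁) = (3, 1).
Step 2: Apply the recurrence (x_{n+1}, y_{n+1}) = (x₁x_n + 8y₁y_n, x₁y_n + y₁x_n) repeatedly.
  From (x_1, y_1) = (3, 1): x_2 = 3·3 + 8·1·1 = 17; y_2 = 3·1 + 1·3 = 6.
  From (x_2, y_2) = (17, 6): x_3 = 3·17 + 8·1·6 = 99; y_3 = 3·6 + 1·17 = 35.
  From (x_3, y_3) = (99, 35): x_4 = 3·99 + 8·1·35 = 577; y_4 = 3·35 + 1·99 = 204.
  From (x_4, y_4) = (577, 204): x_5 = 3·577 + 8·1·204 = 3363; y_5 = 3·204 + 1·577 = 1189.
Step 3: Verify x_5² - 8·y_5² = 11309769 - 11309768 = 1 (should be 1). ✓

(x_1, y_1) = (3, 1); (x_5, y_5) = (3363, 1189).


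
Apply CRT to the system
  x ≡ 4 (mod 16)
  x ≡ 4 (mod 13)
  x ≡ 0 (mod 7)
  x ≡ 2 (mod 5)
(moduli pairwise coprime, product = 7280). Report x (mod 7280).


Product of moduli M = 16 · 13 · 7 · 5 = 7280.
Merge one congruence at a time:
  Start: x ≡ 4 (mod 16).
  Combine with x ≡ 4 (mod 13); new modulus lcm = 208.
    Write x = 4 + 16·t and substitute into x ≡ 4 (mod 13): 16·t ≡ 4 − 4 = 0 (mod 13).
    Reduce coefficients mod 13: 3·t ≡ 0 (mod 13).
    The inverse of 3 mod 13 is 9 (since 3·9 = 27 = 2·13 + 1), so t ≡ 9·0 = 0 ≡ 0 (mod 13).
    Then x = 4 + 16·0 = 4, valid modulo lcm(16, 13) = 208: x ≡ 4 (mod 208).
  Combine with x ≡ 0 (mod 7); new modulus lcm = 1456.
    Write x = 4 + 208·t and substitute into x ≡ 0 (mod 7): 208·t ≡ 0 − 4 = -4 (mod 7).
    Reduce coefficients mod 7: 5·t ≡ 3 (mod 7).
    The inverse of 5 mod 7 is 3 (since 5·3 = 15 = 2·7 + 1), so t ≡ 3·3 = 9 ≡ 2 (mod 7).
    Then x = 4 + 208·2 = 420, valid modulo lcm(208, 7) = 1456: x ≡ 420 (mod 1456).
  Combine with x ≡ 2 (mod 5); new modulus lcm = 7280.
    Write x = 420 + 1456·t and substitute into x ≡ 2 (mod 5): 1456·t ≡ 2 − 420 = -418 (mod 5).
    Reduce coefficients mod 5: 1·t ≡ 2 (mod 5).
    So t ≡ 2 (mod 5).
    Then x = 420 + 1456·2 = 3332, valid modulo lcm(1456, 5) = 7280: x ≡ 3332 (mod 7280).
Verify against each original: 3332 mod 16 = 4, 3332 mod 13 = 4, 3332 mod 7 = 0, 3332 mod 5 = 2.

x ≡ 3332 (mod 7280).


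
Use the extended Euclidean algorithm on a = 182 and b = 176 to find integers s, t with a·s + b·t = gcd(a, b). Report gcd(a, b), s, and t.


Euclidean algorithm on (182, 176) — divide until remainder is 0:
  182 = 1 · 176 + 6
  176 = 29 · 6 + 2
  6 = 3 · 2 + 0
gcd(182, 176) = 2.
Track Bezout coefficients alongside the remainders: start with r₀ = 182 = a·1 + b·0 (s = 1, t = 0) and r₁ = 176 = a·0 + b·1 (s = 0, t = 1); each new remainder r_{k+1} = r_{k-1} − q_k·r_k inherits s_{k+1} = s_{k-1} − q_k·s_k, t_{k+1} = t_{k-1} − q_k·t_k, so r_k = a·s_k + b·t_k at every step:
  q = 1: r = 6, s = 1 − 1·0 = 1, t = 0 − 1·1 = -1  (check: 182·1 + 176·(-1) = 6)
  q = 29: r = 2, s = 0 − 29·1 = -29, t = 1 − 29·(-1) = 30  (check: 182·(-29) + 176·30 = 2)
The row with r = 2 (the gcd) gives the Bezout coefficients s = -29, t = 30.
Result: 182 · (-29) + 176 · (30) = 2.

gcd(182, 176) = 2; s = -29, t = 30 (check: 182·(-29) + 176·30 = 2).


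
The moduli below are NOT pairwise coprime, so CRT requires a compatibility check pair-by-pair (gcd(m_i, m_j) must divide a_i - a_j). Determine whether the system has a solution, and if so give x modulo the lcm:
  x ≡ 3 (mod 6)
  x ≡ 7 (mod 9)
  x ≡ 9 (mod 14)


Moduli 6, 9, 14 are not pairwise coprime, so CRT works modulo lcm(m_i) when all pairwise compatibility conditions hold.
Pairwise compatibility: gcd(m_i, m_j) must divide a_i - a_j for every pair.
Merge one congruence at a time:
  Start: x ≡ 3 (mod 6).
  Combine with x ≡ 7 (mod 9): gcd(6, 9) = 3, and 7 - 3 = 4 is NOT divisible by 3.
    ⇒ system is inconsistent (no integer solution).

No solution (the system is inconsistent).


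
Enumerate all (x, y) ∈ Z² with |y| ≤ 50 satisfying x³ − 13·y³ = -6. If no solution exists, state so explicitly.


The equation is x³ - 13y³ = -6. For fixed y, x³ = 13·y³ − 6, so a solution requires the RHS to be a perfect cube.
Strategy: iterate y from -50 to 50, compute RHS = 13·y³ − 6, and check whether it is a (positive or negative) perfect cube.
Check small values of y:
  y = 0: RHS = -6 is not a perfect cube.
  y = 1: RHS = 7 is not a perfect cube.
  y = -1: RHS = -19 is not a perfect cube.
  y = 2: RHS = 98 is not a perfect cube.
  y = -2: RHS = -110 is not a perfect cube.
  y = 3: RHS = 345 is not a perfect cube.
  y = -3: RHS = -357 is not a perfect cube.
Continuing the search up to |y| = 50 finds no solutions either.
No (x, y) in the scanned range satisfies the equation.

No integer solutions with |y| ≤ 50.


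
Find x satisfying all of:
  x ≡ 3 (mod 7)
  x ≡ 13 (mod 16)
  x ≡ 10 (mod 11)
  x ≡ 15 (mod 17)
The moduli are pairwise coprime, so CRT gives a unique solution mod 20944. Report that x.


Product of moduli M = 7 · 16 · 11 · 17 = 20944.
Merge one congruence at a time:
  Start: x ≡ 3 (mod 7).
  Combine with x ≡ 13 (mod 16); new modulus lcm = 112.
    Write x = 3 + 7·t and substitute into x ≡ 13 (mod 16): 7·t ≡ 13 − 3 = 10 (mod 16).
    The inverse of 7 mod 16 is 7 (since 7·7 = 49 = 3·16 + 1), so t ≡ 7·10 = 70 ≡ 6 (mod 16).
    Then x = 3 + 7·6 = 45, valid modulo lcm(7, 16) = 112: x ≡ 45 (mod 112).
  Combine with x ≡ 10 (mod 11); new modulus lcm = 1232.
    Write x = 45 + 112·t and substitute into x ≡ 10 (mod 11): 112·t ≡ 10 − 45 = -35 (mod 11).
    Reduce coefficients mod 11: 2·t ≡ 9 (mod 11).
    The inverse of 2 mod 11 is 6 (since 2·6 = 12 = 1·11 + 1), so t ≡ 6·9 = 54 ≡ 10 (mod 11).
    Then x = 45 + 112·10 = 1165, valid modulo lcm(112, 11) = 1232: x ≡ 1165 (mod 1232).
  Combine with x ≡ 15 (mod 17); new modulus lcm = 20944.
    Write x = 1165 + 1232·t and substitute into x ≡ 15 (mod 17): 1232·t ≡ 15 − 1165 = -1150 (mod 17).
    Reduce coefficients mod 17: 8·t ≡ 6 (mod 17).
    The inverse of 8 mod 17 is 15 (since 8·15 = 120 = 7·17 + 1), so t ≡ 15·6 = 90 ≡ 5 (mod 17).
    Then x = 1165 + 1232·5 = 7325, valid modulo lcm(1232, 17) = 20944: x ≡ 7325 (mod 20944).
Verify against each original: 7325 mod 7 = 3, 7325 mod 16 = 13, 7325 mod 11 = 10, 7325 mod 17 = 15.

x ≡ 7325 (mod 20944).


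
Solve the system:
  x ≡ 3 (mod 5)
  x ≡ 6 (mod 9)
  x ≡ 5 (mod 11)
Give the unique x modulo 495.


Moduli 5, 9, 11 are pairwise coprime; by CRT there is a unique solution modulo M = 5 · 9 · 11 = 495.
Solve pairwise, accumulating the modulus:
  Start with x ≡ 3 (mod 5).
  Combine with x ≡ 6 (mod 9): since gcd(5, 9) = 1, we get a unique residue mod 45.
    Write x = 3 + 5·t and substitute into x ≡ 6 (mod 9): 5·t ≡ 6 − 3 = 3 (mod 9).
    The inverse of 5 mod 9 is 2 (since 5·2 = 10 = 1·9 + 1), so t ≡ 2·3 = 6 ≡ 6 (mod 9).
    Then x = 3 + 5·6 = 33, valid modulo lcm(5, 9) = 45: x ≡ 33 (mod 45).
  Combine with x ≡ 5 (mod 11): since gcd(45, 11) = 1, we get a unique residue mod 495.
    Write x = 33 + 45·t and substitute into x ≡ 5 (mod 11): 45·t ≡ 5 − 33 = -28 (mod 11).
    Reduce coefficients mod 11: 1·t ≡ 5 (mod 11).
    So t ≡ 5 (mod 11).
    Then x = 33 + 45·5 = 258, valid modulo lcm(45, 11) = 495: x ≡ 258 (mod 495).
Verify: 258 mod 5 = 3 ✓, 258 mod 9 = 6 ✓, 258 mod 11 = 5 ✓.

x ≡ 258 (mod 495).


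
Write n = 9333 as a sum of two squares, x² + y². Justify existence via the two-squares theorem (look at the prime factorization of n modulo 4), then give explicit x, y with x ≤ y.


Step 1: Factor n = 9333 = 3^2 · 17 · 61.
Step 2: Check the mod-4 condition on each prime factor: 3 ≡ 3 (mod 4), exponent 2 (must be even); 17 ≡ 1 (mod 4), exponent 1; 61 ≡ 1 (mod 4), exponent 1.
All primes ≡ 3 (mod 4) appear to even exponent (or don't appear), so by the two-squares theorem n IS expressible as a sum of two squares.
Step 3: Build a representation. Group n = k² · m with k = 3 and m = 17 · 61 = 1037 (a product of primes ≡ 1 (mod 4)); a representation of m scales to one of n via (k·x)² + (k·y)² = k²(x² + y²). Each prime p ≡ 1 (mod 4) is itself a sum of two squares; find a² by testing p − a² for a perfect square:
  17: 17 − 1² = 16 = 4² ⇒ 17 = 1² + 4².
  61: 61 − 1² = 60, 61 − 2² = 57, 61 − 3² = 52, 61 − 4² = 45, 61 − 5² = 36 = 6² ⇒ 61 = 5² + 6².
  Combine using the Brahmagupta–Fibonacci identity (a² + b²)(c² + d²) = (ac − bd)² + (ad + bc)² = (ac + bd)² + (ad − bc)²:
  17 · 61 = 1037: from (1² + 4²)(5² + 6²), take (1·5 − 4·6, 1·6 + 4·5) = (5 − 24, 6 + 20) = (-19, 26); dropping signs (only squares matter) gives (19, 26); check 19² + 26² = 361 + 676 = 1037 ✓.
  Scale by k = 3: (3·19, 3·26) = (57, 78).
Step 4: Order so x ≤ y and verify: 57² + 78² = 3249 + 6084 = 9333 = n. ✓

n = 9333 = 57² + 78² (one valid representation with x ≤ y).


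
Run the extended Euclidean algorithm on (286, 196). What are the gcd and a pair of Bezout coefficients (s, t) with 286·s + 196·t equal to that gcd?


Euclidean algorithm on (286, 196) — divide until remainder is 0:
  286 = 1 · 196 + 90
  196 = 2 · 90 + 16
  90 = 5 · 16 + 10
  16 = 1 · 10 + 6
  10 = 1 · 6 + 4
  6 = 1 · 4 + 2
  4 = 2 · 2 + 0
gcd(286, 196) = 2.
Track Bezout coefficients alongside the remainders: start with r₀ = 286 = a·1 + b·0 (s = 1, t = 0) and r₁ = 196 = a·0 + b·1 (s = 0, t = 1); each new remainder r_{k+1} = r_{k-1} − q_k·r_k inherits s_{k+1} = s_{k-1} − q_k·s_k, t_{k+1} = t_{k-1} − q_k·t_k, so r_k = a·s_k + b·t_k at every step:
  q = 1: r = 90, s = 1 − 1·0 = 1, t = 0 − 1·1 = -1  (check: 286·1 + 196·(-1) = 90)
  q = 2: r = 16, s = 0 − 2·1 = -2, t = 1 − 2·(-1) = 3  (check: 286·(-2) + 196·3 = 16)
  q = 5: r = 10, s = 1 − 5·(-2) = 11, t = -1 − 5·3 = -16  (check: 286·11 + 196·(-16) = 10)
  q = 1: r = 6, s = -2 − 1·11 = -13, t = 3 − 1·(-16) = 19  (check: 286·(-13) + 196·19 = 6)
  q = 1: r = 4, s = 11 − 1·(-13) = 24, t = -16 − 1·19 = -35  (check: 286·24 + 196·(-35) = 4)
  q = 1: r = 2, s = -13 − 1·24 = -37, t = 19 − 1·(-35) = 54  (check: 286·(-37) + 196·54 = 2)
The row with r = 2 (the gcd) gives the Bezout coefficients s = -37, t = 54.
Result: 286 · (-37) + 196 · (54) = 2.

gcd(286, 196) = 2; s = -37, t = 54 (check: 286·(-37) + 196·54 = 2).


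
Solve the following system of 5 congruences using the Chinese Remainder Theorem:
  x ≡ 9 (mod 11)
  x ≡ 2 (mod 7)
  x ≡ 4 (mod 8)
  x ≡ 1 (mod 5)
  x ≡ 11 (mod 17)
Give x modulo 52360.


Product of moduli M = 11 · 7 · 8 · 5 · 17 = 52360.
Merge one congruence at a time:
  Start: x ≡ 9 (mod 11).
  Combine with x ≡ 2 (mod 7); new modulus lcm = 77.
    Write x = 9 + 11·t and substitute into x ≡ 2 (mod 7): 11·t ≡ 2 − 9 = -7 (mod 7).
    Reduce coefficients mod 7: 4·t ≡ 0 (mod 7).
    The inverse of 4 mod 7 is 2 (since 4·2 = 8 = 1·7 + 1), so t ≡ 2·0 = 0 ≡ 0 (mod 7).
    Then x = 9 + 11·0 = 9, valid modulo lcm(11, 7) = 77: x ≡ 9 (mod 77).
  Combine with x ≡ 4 (mod 8); new modulus lcm = 616.
    Write x = 9 + 77·t and substitute into x ≡ 4 (mod 8): 77·t ≡ 4 − 9 = -5 (mod 8).
    Reduce coefficients mod 8: 5·t ≡ 3 (mod 8).
    The inverse of 5 mod 8 is 5 (since 5·5 = 25 = 3·8 + 1), so t ≡ 5·3 = 15 ≡ 7 (mod 8).
    Then x = 9 + 77·7 = 548, valid modulo lcm(77, 8) = 616: x ≡ 548 (mod 616).
  Combine with x ≡ 1 (mod 5); new modulus lcm = 3080.
    Write x = 548 + 616·t and substitute into x ≡ 1 (mod 5): 616·t ≡ 1 − 548 = -547 (mod 5).
    Reduce coefficients mod 5: 1·t ≡ 3 (mod 5).
    So t ≡ 3 (mod 5).
    Then x = 548 + 616·3 = 2396, valid modulo lcm(616, 5) = 3080: x ≡ 2396 (mod 3080).
  Combine with x ≡ 11 (mod 17); new modulus lcm = 52360.
    Write x = 2396 + 3080·t and substitute into x ≡ 11 (mod 17): 3080·t ≡ 11 − 2396 = -2385 (mod 17).
    Reduce coefficients mod 17: 3·t ≡ 12 (mod 17).
    The inverse of 3 mod 17 is 6 (since 3·6 = 18 = 1·17 + 1), so t ≡ 6·12 = 72 ≡ 4 (mod 17).
    Then x = 2396 + 3080·4 = 14716, valid modulo lcm(3080, 17) = 52360: x ≡ 14716 (mod 52360).
Verify against each original: 14716 mod 11 = 9, 14716 mod 7 = 2, 14716 mod 8 = 4, 14716 mod 5 = 1, 14716 mod 17 = 11.

x ≡ 14716 (mod 52360).


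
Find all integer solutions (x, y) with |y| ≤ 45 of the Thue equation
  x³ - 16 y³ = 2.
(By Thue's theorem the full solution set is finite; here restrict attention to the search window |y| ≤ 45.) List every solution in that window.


The equation is x³ - 16y³ = 2. For fixed y, x³ = 16·y³ + 2, so a solution requires the RHS to be a perfect cube.
Strategy: iterate y from -45 to 45, compute RHS = 16·y³ + 2, and check whether it is a (positive or negative) perfect cube.
Check small values of y:
  y = 0: RHS = 2 is not a perfect cube.
  y = 1: RHS = 18 is not a perfect cube.
  y = -1: RHS = -14 is not a perfect cube.
  y = 2: RHS = 130 is not a perfect cube.
  y = -2: RHS = -126 is not a perfect cube.
  y = 3: RHS = 434 is not a perfect cube.
  y = -3: RHS = -430 is not a perfect cube.
Continuing the search up to |y| = 45 finds no solutions either.
No (x, y) in the scanned range satisfies the equation.

No integer solutions with |y| ≤ 45.


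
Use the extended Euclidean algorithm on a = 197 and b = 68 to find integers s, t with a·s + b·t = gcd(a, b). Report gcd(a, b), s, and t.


Euclidean algorithm on (197, 68) — divide until remainder is 0:
  197 = 2 · 68 + 61
  68 = 1 · 61 + 7
  61 = 8 · 7 + 5
  7 = 1 · 5 + 2
  5 = 2 · 2 + 1
  2 = 2 · 1 + 0
gcd(197, 68) = 1.
Track Bezout coefficients alongside the remainders: start with r₀ = 197 = a·1 + b·0 (s = 1, t = 0) and r₁ = 68 = a·0 + b·1 (s = 0, t = 1); each new remainder r_{k+1} = r_{k-1} − q_k·r_k inherits s_{k+1} = s_{k-1} − q_k·s_k, t_{k+1} = t_{k-1} − q_k·t_k, so r_k = a·s_k + b·t_k at every step:
  q = 2: r = 61, s = 1 − 2·0 = 1, t = 0 − 2·1 = -2  (check: 197·1 + 68·(-2) = 61)
  q = 1: r = 7, s = 0 − 1·1 = -1, t = 1 − 1·(-2) = 3  (check: 197·(-1) + 68·3 = 7)
  q = 8: r = 5, s = 1 − 8·(-1) = 9, t = -2 − 8·3 = -26  (check: 197·9 + 68·(-26) = 5)
  q = 1: r = 2, s = -1 − 1·9 = -10, t = 3 − 1·(-26) = 29  (check: 197·(-10) + 68·29 = 2)
  q = 2: r = 1, s = 9 − 2·(-10) = 29, t = -26 − 2·29 = -84  (check: 197·29 + 68·(-84) = 1)
The row with r = 1 (the gcd) gives the Bezout coefficients s = 29, t = -84.
Result: 197 · (29) + 68 · (-84) = 1.

gcd(197, 68) = 1; s = 29, t = -84 (check: 197·29 + 68·(-84) = 1).


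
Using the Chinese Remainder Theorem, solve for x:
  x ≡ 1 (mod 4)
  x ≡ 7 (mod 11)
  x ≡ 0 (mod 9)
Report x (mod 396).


Moduli 4, 11, 9 are pairwise coprime; by CRT there is a unique solution modulo M = 4 · 11 · 9 = 396.
Solve pairwise, accumulating the modulus:
  Start with x ≡ 1 (mod 4).
  Combine with x ≡ 7 (mod 11): since gcd(4, 11) = 1, we get a unique residue mod 44.
    Write x = 1 + 4·t and substitute into x ≡ 7 (mod 11): 4·t ≡ 7 − 1 = 6 (mod 11).
    The inverse of 4 mod 11 is 3 (since 4·3 = 12 = 1·11 + 1), so t ≡ 3·6 = 18 ≡ 7 (mod 11).
    Then x = 1 + 4·7 = 29, valid modulo lcm(4, 11) = 44: x ≡ 29 (mod 44).
  Combine with x ≡ 0 (mod 9): since gcd(44, 9) = 1, we get a unique residue mod 396.
    Write x = 29 + 44·t and substitute into x ≡ 0 (mod 9): 44·t ≡ 0 − 29 = -29 (mod 9).
    Reduce coefficients mod 9: 8·t ≡ 7 (mod 9).
    The inverse of 8 mod 9 is 8 (since 8·8 = 64 = 7·9 + 1), so t ≡ 8·7 = 56 ≡ 2 (mod 9).
    Then x = 29 + 44·2 = 117, valid modulo lcm(44, 9) = 396: x ≡ 117 (mod 396).
Verify: 117 mod 4 = 1 ✓, 117 mod 11 = 7 ✓, 117 mod 9 = 0 ✓.

x ≡ 117 (mod 396).


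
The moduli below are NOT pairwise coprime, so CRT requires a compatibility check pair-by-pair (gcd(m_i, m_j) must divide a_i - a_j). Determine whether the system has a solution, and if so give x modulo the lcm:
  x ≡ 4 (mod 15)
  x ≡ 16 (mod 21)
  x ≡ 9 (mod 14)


Moduli 15, 21, 14 are not pairwise coprime, so CRT works modulo lcm(m_i) when all pairwise compatibility conditions hold.
Pairwise compatibility: gcd(m_i, m_j) must divide a_i - a_j for every pair.
Merge one congruence at a time:
  Start: x ≡ 4 (mod 15).
  Combine with x ≡ 16 (mod 21): gcd(15, 21) = 3; 16 - 4 = 12, which IS divisible by 3, so compatible.
    Write x = 4 + 15·t and substitute into x ≡ 16 (mod 21): 15·t ≡ 16 − 4 = 12 (mod 21).
    Divide the congruence (and modulus) by g = 3: 5·t ≡ 4 (mod 7).
    The inverse of 5 mod 7 is 3 (since 5·3 = 15 = 2·7 + 1), so t ≡ 3·4 = 12 ≡ 5 (mod 7).
    Then x = 4 + 15·5 = 79, valid modulo lcm(15, 21) = 105: x ≡ 79 (mod 105).
  Combine with x ≡ 9 (mod 14): gcd(105, 14) = 7; 9 - 79 = -70, which IS divisible by 7, so compatible.
    Write x = 79 + 105·t and substitute into x ≡ 9 (mod 14): 105·t ≡ 9 − 79 = -70 (mod 14).
    Divide the congruence (and modulus) by g = 7: 15·t ≡ -10 (mod 2).
    Reduce coefficients mod 2: 1·t ≡ 0 (mod 2).
    So t ≡ 0 (mod 2).
    Then x = 79 + 105·0 = 79, valid modulo lcm(105, 14) = 210: x ≡ 79 (mod 210).
Verify: 79 mod 15 = 4, 79 mod 21 = 16, 79 mod 14 = 9.

x ≡ 79 (mod 210).


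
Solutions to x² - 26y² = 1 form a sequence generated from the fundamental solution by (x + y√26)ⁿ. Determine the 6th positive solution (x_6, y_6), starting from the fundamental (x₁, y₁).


Step 1: Find the fundamental solution (x₁, y₁) of x² - 26y² = 1.
  Expand √26 as a continued fraction. a₀ = ⌊√26⌋ = 5; iterate m_{k+1} = d_k·a_k − m_k, d_{k+1} = (26 − m_{k+1}²)/d_k, a_{k+1} = ⌊(a₀ + m_{k+1})/d_{k+1}⌋ (starting m₀ = 0, d₀ = 1), with convergents p_k = a_k·p_{k-1} + p_{k-2}, q_k = a_k·q_{k-1} + q_{k-2} (p₋₁ = 1, q₋₁ = 0):
  k = 0: a₀ = 5; p₀/q₀ = 5/1; p₀² − 26·q₀² = 25 − 26 = -1.
  k = 1: m = 5, d = 1, a = ⌊(5 + 5)/1⌋ = 10; p/q = (10·5 + 1)/(10·1 + 0) = 51/10; p² − 26·q² = 2601 − 2600 = 1.
  The first convergent with p² − 26·q² = 1 gives the fundamental solution (x₁, y₁) = (51, 10).
Step 2: Apply the recurrence (x_{n+1}, y_{n+1}) = (x₁x_n + 26y₁y_n, x₁y_n + y₁x_n) repeatedly.
  From (x_1, y_1) = (51, 10): x_2 = 51·51 + 26·10·10 = 5201; y_2 = 51·10 + 10·51 = 1020.
  From (x_2, y_2) = (5201, 1020): x_3 = 51·5201 + 26·10·1020 = 530451; y_3 = 51·1020 + 10·5201 = 104030.
  From (x_3, y_3) = (530451, 104030): x_4 = 51·530451 + 26·10·104030 = 54100801; y_4 = 51·104030 + 10·530451 = 10610040.
  From (x_4, y_4) = (54100801, 10610040): x_5 = 51·54100801 + 26·10·10610040 = 5517751251; y_5 = 51·10610040 + 10·54100801 = 1082120050.
  From (x_5, y_5) = (5517751251, 1082120050): x_6 = 51·5517751251 + 26·10·1082120050 = 562756526801; y_6 = 51·1082120050 + 10·5517751251 = 110365635060.
Step 3: Verify x_6² - 26·y_6² = 316694908457124631293601 - 316694908457124631293600 = 1 (should be 1). ✓

(x_1, y_1) = (51, 10); (x_6, y_6) = (562756526801, 110365635060).


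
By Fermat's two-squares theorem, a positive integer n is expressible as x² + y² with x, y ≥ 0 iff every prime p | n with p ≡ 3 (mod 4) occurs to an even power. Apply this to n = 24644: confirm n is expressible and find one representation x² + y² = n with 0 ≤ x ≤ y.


Step 1: Factor n = 24644 = 2^2 · 61 · 101.
Step 2: Check the mod-4 condition on each prime factor: 2 = 2 (special); 61 ≡ 1 (mod 4), exponent 1; 101 ≡ 1 (mod 4), exponent 1.
All primes ≡ 3 (mod 4) appear to even exponent (or don't appear), so by the two-squares theorem n IS expressible as a sum of two squares.
Step 3: Build a representation. Group n = k² · m with k = 2 and m = 61 · 101 = 6161 (a product of primes ≡ 1 (mod 4)); a representation of m scales to one of n via (k·x)² + (k·y)² = k²(x² + y²). Each prime p ≡ 1 (mod 4) is itself a sum of two squares; find a² by testing p − a² for a perfect square:
  61: 61 − 1² = 60, 61 − 2² = 57, 61 − 3² = 52, 61 − 4² = 45, 61 − 5² = 36 = 6² ⇒ 61 = 5² + 6².
  101: 101 − 1² = 100 = 10² ⇒ 101 = 1² + 10².
  Combine using the Brahmagupta–Fibonacci identity (a² + b²)(c² + d²) = (ac − bd)² + (ad + bc)² = (ac + bd)² + (ad − bc)²:
  61 · 101 = 6161: from (5² + 6²)(1² + 10²), take (5·1 − 6·10, 5·10 + 6·1) = (5 − 60, 50 + 6) = (-55, 56); dropping signs (only squares matter) gives (55, 56); check 55² + 56² = 3025 + 3136 = 6161 ✓.
  Scale by k = 2: (2·55, 2·56) = (110, 112).
Step 4: Order so x ≤ y and verify: 110² + 112² = 12100 + 12544 = 24644 = n. ✓

n = 24644 = 110² + 112² (one valid representation with x ≤ y).


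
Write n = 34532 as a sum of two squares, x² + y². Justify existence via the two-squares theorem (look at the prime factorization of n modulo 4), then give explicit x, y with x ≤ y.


Step 1: Factor n = 34532 = 2^2 · 89 · 97.
Step 2: Check the mod-4 condition on each prime factor: 2 = 2 (special); 89 ≡ 1 (mod 4), exponent 1; 97 ≡ 1 (mod 4), exponent 1.
All primes ≡ 3 (mod 4) appear to even exponent (or don't appear), so by the two-squares theorem n IS expressible as a sum of two squares.
Step 3: Build a representation. Group n = k² · m with k = 2 and m = 89 · 97 = 8633 (a product of primes ≡ 1 (mod 4)); a representation of m scales to one of n via (k·x)² + (k·y)² = k²(x² + y²). Each prime p ≡ 1 (mod 4) is itself a sum of two squares; find a² by testing p − a² for a perfect square:
  89: 89 − 1² = 88, 89 − 2² = 85, 89 − 3² = 80, 89 − 4² = 73, 89 − 5² = 64 = 8² ⇒ 89 = 5² + 8².
  97: 97 − 1² = 96, 97 − 2² = 93, 97 − 3² = 88, 97 − 4² = 81 = 9² ⇒ 97 = 4² + 9².
  Combine using the Brahmagupta–Fibonacci identity (a² + b²)(c² + d²) = (ac − bd)² + (ad + bc)² = (ac + bd)² + (ad − bc)²:
  89 · 97 = 8633: from (5² + 8²)(4² + 9²), take (5·4 − 8·9, 5·9 + 8·4) = (20 − 72, 45 + 32) = (-52, 77); dropping signs (only squares matter) gives (52, 77); check 52² + 77² = 2704 + 5929 = 8633 ✓.
  Scale by k = 2: (2·52, 2·77) = (104, 154).
Step 4: Order so x ≤ y and verify: 104² + 154² = 10816 + 23716 = 34532 = n. ✓

n = 34532 = 104² + 154² (one valid representation with x ≤ y).


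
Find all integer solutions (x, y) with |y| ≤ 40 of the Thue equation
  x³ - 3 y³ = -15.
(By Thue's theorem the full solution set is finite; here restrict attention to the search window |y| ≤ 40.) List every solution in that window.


The equation is x³ - 3y³ = -15. For fixed y, x³ = 3·y³ − 15, so a solution requires the RHS to be a perfect cube.
Strategy: iterate y from -40 to 40, compute RHS = 3·y³ − 15, and check whether it is a (positive or negative) perfect cube.
Check small values of y:
  y = 0: RHS = -15 is not a perfect cube.
  y = 1: RHS = -12 is not a perfect cube.
  y = -1: RHS = -18 is not a perfect cube.
  y = 2: RHS = 9 is not a perfect cube.
  y = -2: RHS = -39 is not a perfect cube.
  y = 3: RHS = 66 is not a perfect cube.
  y = -3: RHS = -96 is not a perfect cube.
Continuing the search up to |y| = 40 finds no solutions either.
No (x, y) in the scanned range satisfies the equation.

No integer solutions with |y| ≤ 40.
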